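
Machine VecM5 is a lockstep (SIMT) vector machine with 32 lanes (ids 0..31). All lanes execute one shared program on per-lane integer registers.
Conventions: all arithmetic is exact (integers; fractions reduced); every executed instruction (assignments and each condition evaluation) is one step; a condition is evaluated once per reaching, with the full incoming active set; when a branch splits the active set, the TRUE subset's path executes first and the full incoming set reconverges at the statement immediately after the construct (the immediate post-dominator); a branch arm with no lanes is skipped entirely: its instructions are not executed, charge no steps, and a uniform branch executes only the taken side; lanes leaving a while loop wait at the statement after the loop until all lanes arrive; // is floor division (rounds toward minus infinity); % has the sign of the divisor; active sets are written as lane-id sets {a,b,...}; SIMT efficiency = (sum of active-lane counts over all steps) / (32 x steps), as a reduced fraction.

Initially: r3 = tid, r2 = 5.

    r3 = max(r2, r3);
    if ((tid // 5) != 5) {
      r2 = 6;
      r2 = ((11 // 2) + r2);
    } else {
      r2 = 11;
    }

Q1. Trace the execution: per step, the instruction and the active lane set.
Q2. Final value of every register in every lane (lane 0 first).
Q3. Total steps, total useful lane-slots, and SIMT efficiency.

step 0: r3 <- max(r2, r3)            {0,1,2,3,4,5,6,7,8,9,10,11,12,13,14,15,16,17,18,19,20,21,22,23,24,25,26,27,28,29,30,31}
step 1: eval ((tid // 5) != 5)       {0,1,2,3,4,5,6,7,8,9,10,11,12,13,14,15,16,17,18,19,20,21,22,23,24,25,26,27,28,29,30,31}
step 2: r2 <- 6                      {0,1,2,3,4,5,6,7,8,9,10,11,12,13,14,15,16,17,18,19,20,21,22,23,24,30,31}
step 3: r2 <- ((11 // 2) + r2)       {0,1,2,3,4,5,6,7,8,9,10,11,12,13,14,15,16,17,18,19,20,21,22,23,24,30,31}
step 4: r2 <- 11                     {25,26,27,28,29}

Answer: 5 steps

r3: 5,5,5,5,5,5,6,7,8,9,10,11,12,13,14,15,16,17,18,19,20,21,22,23,24,25,26,27,28,29,30,31
r2: 11,11,11,11,11,11,11,11,11,11,11,11,11,11,11,11,11,11,11,11,11,11,11,11,11,11,11,11,11,11,11,11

steps = 5; useful = 123; efficiency = 123/160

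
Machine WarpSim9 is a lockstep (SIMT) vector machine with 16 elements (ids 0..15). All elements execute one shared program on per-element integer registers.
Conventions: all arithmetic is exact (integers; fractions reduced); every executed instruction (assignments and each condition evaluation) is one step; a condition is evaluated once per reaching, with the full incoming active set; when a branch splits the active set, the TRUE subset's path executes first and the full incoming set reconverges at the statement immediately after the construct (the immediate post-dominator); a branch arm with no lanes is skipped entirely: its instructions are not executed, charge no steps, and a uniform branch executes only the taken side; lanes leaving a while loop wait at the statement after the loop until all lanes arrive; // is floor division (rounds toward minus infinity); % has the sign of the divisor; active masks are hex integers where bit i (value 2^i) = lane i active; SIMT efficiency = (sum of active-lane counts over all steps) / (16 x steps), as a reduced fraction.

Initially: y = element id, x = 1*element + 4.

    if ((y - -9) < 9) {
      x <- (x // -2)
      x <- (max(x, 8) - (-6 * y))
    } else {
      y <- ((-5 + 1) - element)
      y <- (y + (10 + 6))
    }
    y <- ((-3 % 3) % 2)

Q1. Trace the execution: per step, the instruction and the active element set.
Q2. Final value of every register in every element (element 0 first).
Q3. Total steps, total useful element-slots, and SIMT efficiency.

step 0: eval ((y - -9) < 9)          0xffff
step 1: y <- ((-5 + 1) - element)    0xffff
step 2: y <- (y + (10 + 6))          0xffff
step 3: y <- ((-3 % 3) % 2)          0xffff

Answer: 4 steps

y: 0,0,0,0,0,0,0,0,0,0,0,0,0,0,0,0
x: 4,5,6,7,8,9,10,11,12,13,14,15,16,17,18,19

steps = 4; useful = 64; efficiency = 64/64 = 1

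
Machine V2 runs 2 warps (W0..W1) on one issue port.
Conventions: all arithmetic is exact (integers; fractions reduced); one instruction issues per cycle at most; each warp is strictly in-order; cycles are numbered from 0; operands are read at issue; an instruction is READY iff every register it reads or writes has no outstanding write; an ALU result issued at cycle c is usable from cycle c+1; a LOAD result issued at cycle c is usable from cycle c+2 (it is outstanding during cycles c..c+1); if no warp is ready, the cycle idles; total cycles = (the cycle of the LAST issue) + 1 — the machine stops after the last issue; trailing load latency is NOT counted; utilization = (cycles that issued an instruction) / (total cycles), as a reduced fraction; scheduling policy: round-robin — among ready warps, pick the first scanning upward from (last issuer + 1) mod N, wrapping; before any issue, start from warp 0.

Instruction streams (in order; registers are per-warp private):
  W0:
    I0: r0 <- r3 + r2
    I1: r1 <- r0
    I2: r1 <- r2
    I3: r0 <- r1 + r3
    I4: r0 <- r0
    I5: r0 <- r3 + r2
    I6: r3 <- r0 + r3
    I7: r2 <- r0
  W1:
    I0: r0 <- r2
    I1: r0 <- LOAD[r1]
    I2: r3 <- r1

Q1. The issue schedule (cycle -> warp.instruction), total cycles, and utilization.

cycle 0: W0.I0
cycle 1: W1.I0
cycle 2: W0.I1
cycle 3: W1.I1
cycle 4: W0.I2
cycle 5: W1.I2
cycle 6: W0.I3
cycle 7: W0.I4
cycle 8: W0.I5
cycle 9: W0.I6
cycle 10: W0.I7

Answer: 11 cycles, utilization 1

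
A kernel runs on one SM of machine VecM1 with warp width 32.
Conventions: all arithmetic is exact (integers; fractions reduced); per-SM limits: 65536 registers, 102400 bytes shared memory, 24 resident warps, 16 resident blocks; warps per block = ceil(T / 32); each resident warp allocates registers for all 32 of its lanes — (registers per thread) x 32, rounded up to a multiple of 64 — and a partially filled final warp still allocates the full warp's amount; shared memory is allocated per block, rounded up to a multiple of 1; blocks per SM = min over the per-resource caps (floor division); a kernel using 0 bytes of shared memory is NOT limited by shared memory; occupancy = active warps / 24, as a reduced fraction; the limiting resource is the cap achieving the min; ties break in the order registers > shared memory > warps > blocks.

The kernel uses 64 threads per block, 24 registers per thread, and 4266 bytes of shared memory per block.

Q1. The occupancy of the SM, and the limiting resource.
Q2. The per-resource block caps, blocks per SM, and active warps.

Answer: occupancy 1, limited by warps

registers: 42 blocks
shared memory: 24 blocks
warps: 12 blocks
blocks: 16 blocks

Answer: 12 blocks, 24 active warps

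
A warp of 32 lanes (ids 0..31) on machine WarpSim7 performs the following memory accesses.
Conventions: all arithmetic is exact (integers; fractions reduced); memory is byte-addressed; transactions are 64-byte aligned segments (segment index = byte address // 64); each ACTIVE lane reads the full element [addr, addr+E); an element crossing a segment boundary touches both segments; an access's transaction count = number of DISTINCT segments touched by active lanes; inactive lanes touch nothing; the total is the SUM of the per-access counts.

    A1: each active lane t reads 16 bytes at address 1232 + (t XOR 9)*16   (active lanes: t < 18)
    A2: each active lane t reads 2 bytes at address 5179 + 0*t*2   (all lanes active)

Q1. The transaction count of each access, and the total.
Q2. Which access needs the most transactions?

A1: 6 transactions
A2: 1 transaction

Answer: 6,1; total 7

Answer: A1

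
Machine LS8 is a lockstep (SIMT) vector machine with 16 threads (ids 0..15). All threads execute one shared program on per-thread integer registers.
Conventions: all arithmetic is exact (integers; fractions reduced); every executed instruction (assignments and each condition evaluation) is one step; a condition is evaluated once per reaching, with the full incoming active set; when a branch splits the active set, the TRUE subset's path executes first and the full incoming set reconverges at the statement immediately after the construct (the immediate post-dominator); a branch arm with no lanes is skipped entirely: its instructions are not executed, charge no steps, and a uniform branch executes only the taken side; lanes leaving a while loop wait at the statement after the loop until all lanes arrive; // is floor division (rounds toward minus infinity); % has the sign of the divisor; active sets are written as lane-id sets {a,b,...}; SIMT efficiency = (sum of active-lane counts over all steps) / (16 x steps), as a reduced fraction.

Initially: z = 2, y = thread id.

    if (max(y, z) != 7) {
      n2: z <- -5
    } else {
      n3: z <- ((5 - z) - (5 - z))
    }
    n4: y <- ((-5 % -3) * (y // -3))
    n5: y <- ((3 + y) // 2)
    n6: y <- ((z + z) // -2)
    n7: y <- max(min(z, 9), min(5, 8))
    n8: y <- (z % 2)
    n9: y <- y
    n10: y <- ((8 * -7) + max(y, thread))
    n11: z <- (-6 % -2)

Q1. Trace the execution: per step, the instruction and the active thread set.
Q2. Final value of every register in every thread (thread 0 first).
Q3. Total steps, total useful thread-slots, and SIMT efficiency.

step 0: eval (max(y, z) != 7)        {0,1,2,3,4,5,6,7,8,9,10,11,12,13,14,15}
step 1: z <- -5                      {0,1,2,3,4,5,6,8,9,10,11,12,13,14,15}
step 2: z <- ((5 - z) - (5 - z))     {7}
step 3: y <- ((-5 % -3) * (y // -3)) {0,1,2,3,4,5,6,7,8,9,10,11,12,13,14,15}
step 4: y <- ((3 + y) // 2)          {0,1,2,3,4,5,6,7,8,9,10,11,12,13,14,15}
step 5: y <- ((z + z) // -2)         {0,1,2,3,4,5,6,7,8,9,10,11,12,13,14,15}
step 6: y <- max(min(z, 9), min(5, 8)) {0,1,2,3,4,5,6,7,8,9,10,11,12,13,14,15}
step 7: y <- (z % 2)                 {0,1,2,3,4,5,6,7,8,9,10,11,12,13,14,15}
step 8: y <- y                       {0,1,2,3,4,5,6,7,8,9,10,11,12,13,14,15}
step 9: y <- ((8 * -7) + max(y, thread)) {0,1,2,3,4,5,6,7,8,9,10,11,12,13,14,15}
step 10: z <- (-6 % -2)               {0,1,2,3,4,5,6,7,8,9,10,11,12,13,14,15}

Answer: 11 steps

z: 0,0,0,0,0,0,0,0,0,0,0,0,0,0,0,0
y: -55,-55,-54,-53,-52,-51,-50,-49,-48,-47,-46,-45,-44,-43,-42,-41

steps = 11; useful = 160; efficiency = 160/176 = 10/11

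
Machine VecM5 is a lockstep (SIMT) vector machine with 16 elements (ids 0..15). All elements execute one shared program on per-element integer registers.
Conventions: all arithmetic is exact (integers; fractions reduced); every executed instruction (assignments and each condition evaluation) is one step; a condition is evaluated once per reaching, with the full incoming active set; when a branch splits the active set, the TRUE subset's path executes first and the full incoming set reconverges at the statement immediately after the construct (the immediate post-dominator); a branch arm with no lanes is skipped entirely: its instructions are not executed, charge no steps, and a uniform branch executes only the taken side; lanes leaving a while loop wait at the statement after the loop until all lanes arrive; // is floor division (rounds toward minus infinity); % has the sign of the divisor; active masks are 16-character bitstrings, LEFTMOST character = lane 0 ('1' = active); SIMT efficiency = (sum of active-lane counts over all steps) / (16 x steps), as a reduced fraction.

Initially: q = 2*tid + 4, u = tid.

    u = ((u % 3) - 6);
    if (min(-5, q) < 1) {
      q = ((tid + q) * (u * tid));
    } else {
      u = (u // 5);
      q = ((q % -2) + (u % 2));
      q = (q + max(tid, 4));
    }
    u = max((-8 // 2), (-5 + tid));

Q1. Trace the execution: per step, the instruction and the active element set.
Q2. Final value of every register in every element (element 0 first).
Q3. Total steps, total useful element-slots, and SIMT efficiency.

step 0: u <- ((u % 3) - 6)           1111111111111111
step 1: eval (min(-5, q) < 1)        1111111111111111
step 2: q <- ((tid + q) * (u * tid)) 1111111111111111
step 3: u <- max((-8 // 2), (-5 + tid)) 1111111111111111

Answer: 4 steps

q: 0,-35,-80,-234,-320,-380,-792,-875,-896,-1674,-1700,-1628,-2880,-2795,-2576,-4410
u: -4,-4,-3,-2,-1,0,1,2,3,4,5,6,7,8,9,10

steps = 4; useful = 64; efficiency = 64/64 = 1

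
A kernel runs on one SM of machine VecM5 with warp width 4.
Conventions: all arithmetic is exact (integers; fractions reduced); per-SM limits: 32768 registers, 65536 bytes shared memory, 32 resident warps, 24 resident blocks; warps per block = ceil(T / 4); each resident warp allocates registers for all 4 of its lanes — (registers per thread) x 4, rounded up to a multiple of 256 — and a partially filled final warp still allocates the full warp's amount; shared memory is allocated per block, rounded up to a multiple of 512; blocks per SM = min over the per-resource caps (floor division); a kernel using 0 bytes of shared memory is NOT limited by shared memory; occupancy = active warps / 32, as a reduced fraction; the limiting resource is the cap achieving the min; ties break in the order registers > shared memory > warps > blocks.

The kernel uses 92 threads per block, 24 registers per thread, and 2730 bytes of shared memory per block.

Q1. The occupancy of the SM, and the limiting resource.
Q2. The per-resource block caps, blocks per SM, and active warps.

Answer: occupancy 23/32, limited by warps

registers: 5 blocks
shared memory: 21 blocks
warps: 1 block
blocks: 24 blocks

Answer: 1 block, 23 active warps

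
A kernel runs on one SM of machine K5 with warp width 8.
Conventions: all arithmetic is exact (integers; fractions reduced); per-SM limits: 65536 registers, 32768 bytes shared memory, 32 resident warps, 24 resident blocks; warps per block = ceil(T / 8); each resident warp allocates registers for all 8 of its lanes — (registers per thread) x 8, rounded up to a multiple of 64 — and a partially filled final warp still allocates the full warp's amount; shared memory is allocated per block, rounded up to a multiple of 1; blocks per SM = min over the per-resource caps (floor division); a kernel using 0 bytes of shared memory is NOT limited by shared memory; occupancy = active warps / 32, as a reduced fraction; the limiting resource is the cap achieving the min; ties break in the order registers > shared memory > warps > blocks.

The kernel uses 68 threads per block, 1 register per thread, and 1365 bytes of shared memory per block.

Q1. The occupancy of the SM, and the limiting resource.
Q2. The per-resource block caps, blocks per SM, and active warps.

Answer: occupancy 27/32, limited by warps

registers: 113 blocks
shared memory: 24 blocks
warps: 3 blocks
blocks: 24 blocks

Answer: 3 blocks, 27 active warps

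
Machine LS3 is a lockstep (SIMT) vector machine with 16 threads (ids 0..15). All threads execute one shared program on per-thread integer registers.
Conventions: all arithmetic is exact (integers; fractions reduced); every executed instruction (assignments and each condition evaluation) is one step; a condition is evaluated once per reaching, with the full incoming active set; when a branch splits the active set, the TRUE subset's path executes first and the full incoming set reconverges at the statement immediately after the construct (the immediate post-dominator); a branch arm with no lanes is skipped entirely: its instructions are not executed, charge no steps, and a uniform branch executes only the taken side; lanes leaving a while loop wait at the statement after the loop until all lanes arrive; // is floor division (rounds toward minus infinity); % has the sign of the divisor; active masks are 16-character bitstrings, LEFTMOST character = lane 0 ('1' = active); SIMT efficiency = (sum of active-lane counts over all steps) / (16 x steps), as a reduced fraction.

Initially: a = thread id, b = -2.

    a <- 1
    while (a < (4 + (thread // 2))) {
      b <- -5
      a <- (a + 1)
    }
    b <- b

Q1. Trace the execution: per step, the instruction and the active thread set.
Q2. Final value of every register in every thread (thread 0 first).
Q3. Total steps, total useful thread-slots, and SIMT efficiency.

step 0: a <- 1                       1111111111111111
step 1: eval (a < (4 + (thread // 2))) 1111111111111111
step 2: b <- -5                      1111111111111111
step 3: a <- (a + 1)                 1111111111111111
step 4: eval (a < (4 + (thread // 2))) 1111111111111111
step 5: b <- -5                      1111111111111111
step 6: a <- (a + 1)                 1111111111111111
step 7: eval (a < (4 + (thread // 2))) 1111111111111111
step 8: b <- -5                      1111111111111111
step 9: a <- (a + 1)                 1111111111111111
step 10: eval (a < (4 + (thread // 2))) 1111111111111111
step 11: b <- -5                      0011111111111111
step 12: a <- (a + 1)                 0011111111111111
step 13: eval (a < (4 + (thread // 2))) 0011111111111111
step 14: b <- -5                      0000111111111111
step 15: a <- (a + 1)                 0000111111111111
step 16: eval (a < (4 + (thread // 2))) 0000111111111111
step 17: b <- -5                      0000001111111111
step 18: a <- (a + 1)                 0000001111111111
step 19: eval (a < (4 + (thread // 2))) 0000001111111111
step 20: b <- -5                      0000000011111111
step 21: a <- (a + 1)                 0000000011111111
step 22: eval (a < (4 + (thread // 2))) 0000000011111111
step 23: b <- -5                      0000000000111111
step 24: a <- (a + 1)                 0000000000111111
step 25: eval (a < (4 + (thread // 2))) 0000000000111111
step 26: b <- -5                      0000000000001111
step 27: a <- (a + 1)                 0000000000001111
step 28: eval (a < (4 + (thread // 2))) 0000000000001111
step 29: b <- -5                      0000000000000011
step 30: a <- (a + 1)                 0000000000000011
step 31: eval (a < (4 + (thread // 2))) 0000000000000011
step 32: b <- b                       1111111111111111

Answer: 33 steps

a: 4,4,5,5,6,6,7,7,8,8,9,9,10,10,11,11
b: -5,-5,-5,-5,-5,-5,-5,-5,-5,-5,-5,-5,-5,-5,-5,-5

steps = 33; useful = 360; efficiency = 360/528 = 15/22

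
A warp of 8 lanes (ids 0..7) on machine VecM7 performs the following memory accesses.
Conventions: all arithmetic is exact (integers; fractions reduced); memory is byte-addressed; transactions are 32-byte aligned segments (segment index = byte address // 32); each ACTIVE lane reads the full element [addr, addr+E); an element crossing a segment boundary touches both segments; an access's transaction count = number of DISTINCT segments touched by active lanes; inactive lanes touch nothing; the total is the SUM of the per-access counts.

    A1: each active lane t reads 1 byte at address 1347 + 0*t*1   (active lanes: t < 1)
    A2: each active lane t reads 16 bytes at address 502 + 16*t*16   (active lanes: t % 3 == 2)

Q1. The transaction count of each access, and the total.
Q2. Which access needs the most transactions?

A1: 1 transaction
A2: 4 transactions

Answer: 1,4; total 5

Answer: A2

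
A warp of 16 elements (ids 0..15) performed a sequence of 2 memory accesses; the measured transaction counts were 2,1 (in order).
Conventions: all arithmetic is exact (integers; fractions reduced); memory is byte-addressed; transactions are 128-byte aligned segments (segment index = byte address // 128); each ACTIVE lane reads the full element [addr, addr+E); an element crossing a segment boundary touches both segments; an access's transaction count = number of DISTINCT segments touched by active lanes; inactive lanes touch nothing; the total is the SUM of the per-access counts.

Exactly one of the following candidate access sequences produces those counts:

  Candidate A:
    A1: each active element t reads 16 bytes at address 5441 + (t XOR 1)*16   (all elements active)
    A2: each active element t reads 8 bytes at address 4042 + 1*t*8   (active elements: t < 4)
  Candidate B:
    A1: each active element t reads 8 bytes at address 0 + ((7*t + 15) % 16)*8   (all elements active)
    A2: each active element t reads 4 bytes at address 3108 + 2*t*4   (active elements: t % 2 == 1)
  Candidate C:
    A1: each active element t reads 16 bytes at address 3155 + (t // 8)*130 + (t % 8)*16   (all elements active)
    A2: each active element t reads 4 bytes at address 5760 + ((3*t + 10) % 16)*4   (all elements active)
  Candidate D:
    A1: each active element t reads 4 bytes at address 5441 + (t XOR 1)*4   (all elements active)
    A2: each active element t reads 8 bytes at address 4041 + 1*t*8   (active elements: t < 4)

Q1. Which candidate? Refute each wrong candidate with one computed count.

A: A1 gives 3 transactions, not 2
B: A1 gives 1 transaction, not 2
C: A1 gives 3 transactions, not 2
D: all counts match (2,1)

Answer: D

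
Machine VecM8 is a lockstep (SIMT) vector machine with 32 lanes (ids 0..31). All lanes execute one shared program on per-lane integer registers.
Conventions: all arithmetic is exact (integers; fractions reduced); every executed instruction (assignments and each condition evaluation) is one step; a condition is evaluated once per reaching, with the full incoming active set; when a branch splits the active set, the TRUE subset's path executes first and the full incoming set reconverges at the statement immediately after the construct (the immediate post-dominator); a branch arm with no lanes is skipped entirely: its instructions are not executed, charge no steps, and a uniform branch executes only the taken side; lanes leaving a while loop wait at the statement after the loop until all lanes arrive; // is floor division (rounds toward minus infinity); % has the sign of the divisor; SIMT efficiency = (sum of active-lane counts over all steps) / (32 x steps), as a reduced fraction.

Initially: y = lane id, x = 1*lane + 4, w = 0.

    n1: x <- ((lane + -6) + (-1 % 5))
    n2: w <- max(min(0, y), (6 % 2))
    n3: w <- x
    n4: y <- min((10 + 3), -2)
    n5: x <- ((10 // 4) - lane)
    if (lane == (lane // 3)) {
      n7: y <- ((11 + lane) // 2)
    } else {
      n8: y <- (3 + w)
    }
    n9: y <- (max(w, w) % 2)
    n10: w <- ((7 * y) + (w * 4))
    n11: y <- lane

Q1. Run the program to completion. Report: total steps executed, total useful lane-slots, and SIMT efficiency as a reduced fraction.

Answer: 11 steps, 320 useful, 10/11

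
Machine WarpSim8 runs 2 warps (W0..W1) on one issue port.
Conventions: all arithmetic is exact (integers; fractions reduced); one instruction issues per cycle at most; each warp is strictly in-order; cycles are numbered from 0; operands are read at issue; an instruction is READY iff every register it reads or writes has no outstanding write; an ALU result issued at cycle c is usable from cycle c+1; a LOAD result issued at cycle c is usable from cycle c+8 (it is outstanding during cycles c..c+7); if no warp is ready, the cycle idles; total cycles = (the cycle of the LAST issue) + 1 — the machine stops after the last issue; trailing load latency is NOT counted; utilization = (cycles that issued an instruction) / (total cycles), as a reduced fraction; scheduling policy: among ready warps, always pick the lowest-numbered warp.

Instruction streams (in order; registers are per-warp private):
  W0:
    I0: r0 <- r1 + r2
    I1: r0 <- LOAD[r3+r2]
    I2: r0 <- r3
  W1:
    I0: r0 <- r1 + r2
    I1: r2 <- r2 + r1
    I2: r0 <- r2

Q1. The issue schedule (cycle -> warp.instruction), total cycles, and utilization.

cycle 0: W0.I0
cycle 1: W0.I1
cycle 2: W1.I0
cycle 3: W1.I1
cycle 4: W1.I2
cycle 5: idle
cycle 6: idle
cycle 7: idle
cycle 8: idle
cycle 9: W0.I2

Answer: 10 cycles, utilization 3/5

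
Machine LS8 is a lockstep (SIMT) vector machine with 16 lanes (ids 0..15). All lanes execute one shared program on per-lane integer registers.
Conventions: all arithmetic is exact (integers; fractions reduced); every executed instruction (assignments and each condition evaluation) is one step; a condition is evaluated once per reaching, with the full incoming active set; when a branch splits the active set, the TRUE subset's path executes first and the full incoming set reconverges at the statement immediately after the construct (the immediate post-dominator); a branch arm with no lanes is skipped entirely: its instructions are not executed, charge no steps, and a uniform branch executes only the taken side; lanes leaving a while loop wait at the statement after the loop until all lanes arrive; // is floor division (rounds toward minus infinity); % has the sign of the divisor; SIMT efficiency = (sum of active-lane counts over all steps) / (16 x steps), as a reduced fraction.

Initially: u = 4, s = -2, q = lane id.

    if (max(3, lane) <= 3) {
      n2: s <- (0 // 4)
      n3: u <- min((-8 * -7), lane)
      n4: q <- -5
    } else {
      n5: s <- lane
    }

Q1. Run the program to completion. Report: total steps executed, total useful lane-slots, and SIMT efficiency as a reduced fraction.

Answer: 5 steps, 40 useful, 1/2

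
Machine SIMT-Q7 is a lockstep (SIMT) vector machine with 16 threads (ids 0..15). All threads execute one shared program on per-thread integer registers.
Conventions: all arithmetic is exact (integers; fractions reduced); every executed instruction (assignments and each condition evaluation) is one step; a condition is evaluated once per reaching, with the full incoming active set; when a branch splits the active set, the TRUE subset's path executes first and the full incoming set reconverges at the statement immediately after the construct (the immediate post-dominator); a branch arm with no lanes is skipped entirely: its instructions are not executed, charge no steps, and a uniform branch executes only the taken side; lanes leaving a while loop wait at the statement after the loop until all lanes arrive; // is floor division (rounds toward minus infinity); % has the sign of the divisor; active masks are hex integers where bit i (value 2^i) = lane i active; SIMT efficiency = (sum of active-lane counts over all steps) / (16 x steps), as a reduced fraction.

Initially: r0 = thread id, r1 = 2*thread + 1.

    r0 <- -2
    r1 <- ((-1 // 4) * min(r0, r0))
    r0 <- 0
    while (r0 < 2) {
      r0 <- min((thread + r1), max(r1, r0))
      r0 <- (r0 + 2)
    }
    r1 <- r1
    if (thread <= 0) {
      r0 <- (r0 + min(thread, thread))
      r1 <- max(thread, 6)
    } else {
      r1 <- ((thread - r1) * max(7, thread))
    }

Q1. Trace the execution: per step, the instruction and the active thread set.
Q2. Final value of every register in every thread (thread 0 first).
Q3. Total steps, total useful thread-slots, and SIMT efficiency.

step 0: r0 <- -2                     0xffff
step 1: r1 <- ((-1 // 4) * min(r0, r0)) 0xffff
step 2: r0 <- 0                      0xffff
step 3: eval (r0 < 2)                0xffff
step 4: r0 <- min((thread + r1), max(r1, r0)) 0xffff
step 5: r0 <- (r0 + 2)               0xffff
step 6: eval (r0 < 2)                0xffff
step 7: r1 <- r1                     0xffff
step 8: eval (thread <= 0)           0xffff
step 9: r0 <- (r0 + min(thread, thread)) 0x0001
step 10: r1 <- max(thread, 6)         0x0001
step 11: r1 <- ((thread - r1) * max(7, thread)) 0xfffe

Answer: 12 steps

r0: 4,4,4,4,4,4,4,4,4,4,4,4,4,4,4,4
r1: 6,-7,0,7,14,21,28,35,48,63,80,99,120,143,168,195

steps = 12; useful = 161; efficiency = 161/192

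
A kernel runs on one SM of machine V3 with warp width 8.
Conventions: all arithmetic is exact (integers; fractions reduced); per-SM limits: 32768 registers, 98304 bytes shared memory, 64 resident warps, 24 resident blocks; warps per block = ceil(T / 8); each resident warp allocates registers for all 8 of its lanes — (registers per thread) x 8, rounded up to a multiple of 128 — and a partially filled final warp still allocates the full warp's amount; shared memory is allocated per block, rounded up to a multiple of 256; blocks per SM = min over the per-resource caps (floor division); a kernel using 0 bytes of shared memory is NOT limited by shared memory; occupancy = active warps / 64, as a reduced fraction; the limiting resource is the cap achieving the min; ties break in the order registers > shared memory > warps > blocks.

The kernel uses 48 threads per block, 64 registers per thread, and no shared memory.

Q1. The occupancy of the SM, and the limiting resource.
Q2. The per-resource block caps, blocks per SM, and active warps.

Answer: occupancy 15/16, limited by registers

registers: 10 blocks
shared memory: no limit (kernel uses none)
warps: 10 blocks
blocks: 24 blocks

Answer: 10 blocks, 60 active warps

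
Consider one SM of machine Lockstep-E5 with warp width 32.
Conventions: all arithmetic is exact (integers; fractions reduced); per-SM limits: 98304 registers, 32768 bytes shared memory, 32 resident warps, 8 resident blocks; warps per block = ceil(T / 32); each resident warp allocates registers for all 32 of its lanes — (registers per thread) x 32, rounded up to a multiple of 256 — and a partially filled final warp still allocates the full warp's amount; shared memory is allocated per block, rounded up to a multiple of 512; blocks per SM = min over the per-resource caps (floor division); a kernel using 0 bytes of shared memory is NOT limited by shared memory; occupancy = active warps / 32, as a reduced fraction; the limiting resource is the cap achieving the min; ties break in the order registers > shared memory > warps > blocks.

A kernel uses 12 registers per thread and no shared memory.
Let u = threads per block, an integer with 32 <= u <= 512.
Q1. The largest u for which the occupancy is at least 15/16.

Answer: u = 512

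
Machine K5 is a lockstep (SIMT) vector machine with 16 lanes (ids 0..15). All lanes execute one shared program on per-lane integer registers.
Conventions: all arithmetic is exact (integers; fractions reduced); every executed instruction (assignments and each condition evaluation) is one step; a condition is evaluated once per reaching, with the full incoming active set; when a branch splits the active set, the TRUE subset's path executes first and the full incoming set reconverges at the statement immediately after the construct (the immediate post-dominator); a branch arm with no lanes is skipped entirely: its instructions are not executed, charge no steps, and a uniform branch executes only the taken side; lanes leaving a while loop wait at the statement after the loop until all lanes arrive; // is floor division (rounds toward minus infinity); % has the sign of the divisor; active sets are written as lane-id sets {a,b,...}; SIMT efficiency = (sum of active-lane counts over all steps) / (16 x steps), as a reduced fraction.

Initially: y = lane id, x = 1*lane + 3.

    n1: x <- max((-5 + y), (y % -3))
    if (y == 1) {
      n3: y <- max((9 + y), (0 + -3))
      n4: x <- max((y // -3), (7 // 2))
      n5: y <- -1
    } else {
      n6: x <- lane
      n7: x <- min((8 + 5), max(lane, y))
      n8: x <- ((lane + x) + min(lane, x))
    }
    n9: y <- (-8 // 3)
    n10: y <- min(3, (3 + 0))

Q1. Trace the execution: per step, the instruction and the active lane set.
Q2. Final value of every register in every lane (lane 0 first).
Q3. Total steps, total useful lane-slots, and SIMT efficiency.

step 0: x <- max((-5 + y), (y % -3)) {0,1,2,3,4,5,6,7,8,9,10,11,12,13,14,15}
step 1: eval (y == 1)                {0,1,2,3,4,5,6,7,8,9,10,11,12,13,14,15}
step 2: y <- max((9 + y), (0 + -3))  {1}
step 3: x <- max((y // -3), (7 // 2)) {1}
step 4: y <- -1                      {1}
step 5: x <- lane                    {0,2,3,4,5,6,7,8,9,10,11,12,13,14,15}
step 6: x <- min((8 + 5), max(lane, y)) {0,2,3,4,5,6,7,8,9,10,11,12,13,14,15}
step 7: x <- ((lane + x) + min(lane, x)) {0,2,3,4,5,6,7,8,9,10,11,12,13,14,15}
step 8: y <- (-8 // 3)               {0,1,2,3,4,5,6,7,8,9,10,11,12,13,14,15}
step 9: y <- min(3, (3 + 0))         {0,1,2,3,4,5,6,7,8,9,10,11,12,13,14,15}

Answer: 10 steps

y: 3,3,3,3,3,3,3,3,3,3,3,3,3,3,3,3
x: 0,3,6,9,12,15,18,21,24,27,30,33,36,39,40,41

steps = 10; useful = 112; efficiency = 112/160 = 7/10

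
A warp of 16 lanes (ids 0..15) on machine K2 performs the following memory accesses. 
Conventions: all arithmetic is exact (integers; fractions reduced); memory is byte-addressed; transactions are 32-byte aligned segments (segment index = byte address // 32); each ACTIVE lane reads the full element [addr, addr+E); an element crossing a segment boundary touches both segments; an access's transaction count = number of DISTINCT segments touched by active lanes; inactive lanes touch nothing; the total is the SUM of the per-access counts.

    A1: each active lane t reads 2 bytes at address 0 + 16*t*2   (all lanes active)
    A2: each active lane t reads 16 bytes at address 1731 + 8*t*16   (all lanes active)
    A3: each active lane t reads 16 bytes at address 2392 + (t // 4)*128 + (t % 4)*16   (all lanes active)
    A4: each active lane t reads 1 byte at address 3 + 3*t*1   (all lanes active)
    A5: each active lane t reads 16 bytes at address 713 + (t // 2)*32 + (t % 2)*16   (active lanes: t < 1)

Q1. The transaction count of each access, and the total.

A1: 16 transactions
A2: 16 transactions
A3: 12 transactions
A4: 2 transactions
A5: 1 transaction

Answer: 16,16,12,2,1; total 47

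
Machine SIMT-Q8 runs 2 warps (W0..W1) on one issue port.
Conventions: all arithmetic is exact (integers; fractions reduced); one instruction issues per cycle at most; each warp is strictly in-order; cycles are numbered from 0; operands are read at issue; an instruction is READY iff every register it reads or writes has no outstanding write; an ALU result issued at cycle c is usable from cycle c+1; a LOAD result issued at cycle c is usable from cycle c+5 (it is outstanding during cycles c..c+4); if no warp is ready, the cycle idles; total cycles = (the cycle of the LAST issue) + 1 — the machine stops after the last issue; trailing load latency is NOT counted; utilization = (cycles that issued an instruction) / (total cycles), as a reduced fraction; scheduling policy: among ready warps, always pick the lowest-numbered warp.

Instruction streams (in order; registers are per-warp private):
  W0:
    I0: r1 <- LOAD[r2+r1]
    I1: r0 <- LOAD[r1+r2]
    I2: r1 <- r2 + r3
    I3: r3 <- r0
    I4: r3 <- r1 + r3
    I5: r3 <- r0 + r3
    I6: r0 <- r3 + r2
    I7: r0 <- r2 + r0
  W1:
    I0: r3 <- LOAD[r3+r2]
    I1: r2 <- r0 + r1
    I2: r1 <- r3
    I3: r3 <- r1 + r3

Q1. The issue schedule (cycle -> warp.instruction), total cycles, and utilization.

cycle 0: W0.I0
cycle 1: W1.I0
cycle 2: W1.I1
cycle 3: idle
cycle 4: idle
cycle 5: W0.I1
cycle 6: W0.I2
cycle 7: W1.I2
cycle 8: W1.I3
cycle 9: idle
cycle 10: W0.I3
cycle 11: W0.I4
cycle 12: W0.I5
cycle 13: W0.I6
cycle 14: W0.I7

Answer: 15 cycles, utilization 4/5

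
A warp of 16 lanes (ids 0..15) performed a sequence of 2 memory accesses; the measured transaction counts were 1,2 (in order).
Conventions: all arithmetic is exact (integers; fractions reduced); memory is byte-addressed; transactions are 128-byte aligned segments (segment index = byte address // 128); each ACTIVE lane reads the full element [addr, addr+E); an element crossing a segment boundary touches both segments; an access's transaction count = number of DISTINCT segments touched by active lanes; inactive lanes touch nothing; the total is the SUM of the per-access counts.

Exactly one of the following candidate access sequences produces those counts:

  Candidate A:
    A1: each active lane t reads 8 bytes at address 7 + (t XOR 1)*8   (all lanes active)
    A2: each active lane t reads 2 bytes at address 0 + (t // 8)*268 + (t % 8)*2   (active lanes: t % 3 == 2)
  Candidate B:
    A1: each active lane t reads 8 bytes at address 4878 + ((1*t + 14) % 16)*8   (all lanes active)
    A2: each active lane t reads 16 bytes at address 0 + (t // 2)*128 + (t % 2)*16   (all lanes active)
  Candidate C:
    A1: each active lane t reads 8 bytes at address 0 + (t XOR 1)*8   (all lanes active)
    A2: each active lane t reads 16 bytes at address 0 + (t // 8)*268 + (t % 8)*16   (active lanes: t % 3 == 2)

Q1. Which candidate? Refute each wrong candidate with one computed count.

A: A1 gives 2 transactions, not 1
B: A1 gives 2 transactions, not 1
C: all counts match (1,2)

Answer: C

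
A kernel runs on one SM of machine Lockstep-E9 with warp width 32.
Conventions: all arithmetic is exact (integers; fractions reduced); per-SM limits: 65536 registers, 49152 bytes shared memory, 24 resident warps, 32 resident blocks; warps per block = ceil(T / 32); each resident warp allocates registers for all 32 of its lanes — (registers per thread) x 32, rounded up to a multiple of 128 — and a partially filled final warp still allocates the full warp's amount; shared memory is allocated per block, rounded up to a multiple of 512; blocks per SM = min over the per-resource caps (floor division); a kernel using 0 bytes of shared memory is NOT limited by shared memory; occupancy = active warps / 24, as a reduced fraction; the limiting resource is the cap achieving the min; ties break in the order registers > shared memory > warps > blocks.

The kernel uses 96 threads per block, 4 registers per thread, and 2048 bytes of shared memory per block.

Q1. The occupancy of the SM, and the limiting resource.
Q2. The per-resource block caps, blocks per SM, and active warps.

Answer: occupancy 1, limited by warps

registers: 170 blocks
shared memory: 24 blocks
warps: 8 blocks
blocks: 32 blocks

Answer: 8 blocks, 24 active warps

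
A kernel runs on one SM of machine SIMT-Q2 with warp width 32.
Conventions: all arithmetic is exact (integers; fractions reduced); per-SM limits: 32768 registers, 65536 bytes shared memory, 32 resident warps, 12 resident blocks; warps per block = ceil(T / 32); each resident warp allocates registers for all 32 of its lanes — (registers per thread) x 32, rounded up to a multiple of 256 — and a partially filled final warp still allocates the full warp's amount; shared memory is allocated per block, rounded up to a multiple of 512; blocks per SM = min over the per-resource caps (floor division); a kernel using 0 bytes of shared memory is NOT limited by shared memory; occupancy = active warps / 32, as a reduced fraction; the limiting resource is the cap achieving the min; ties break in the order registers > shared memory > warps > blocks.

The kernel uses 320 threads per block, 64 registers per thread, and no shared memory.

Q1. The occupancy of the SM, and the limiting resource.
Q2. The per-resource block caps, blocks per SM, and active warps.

Answer: occupancy 5/16, limited by registers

registers: 1 block
shared memory: no limit (kernel uses none)
warps: 3 blocks
blocks: 12 blocks

Answer: 1 block, 10 active warps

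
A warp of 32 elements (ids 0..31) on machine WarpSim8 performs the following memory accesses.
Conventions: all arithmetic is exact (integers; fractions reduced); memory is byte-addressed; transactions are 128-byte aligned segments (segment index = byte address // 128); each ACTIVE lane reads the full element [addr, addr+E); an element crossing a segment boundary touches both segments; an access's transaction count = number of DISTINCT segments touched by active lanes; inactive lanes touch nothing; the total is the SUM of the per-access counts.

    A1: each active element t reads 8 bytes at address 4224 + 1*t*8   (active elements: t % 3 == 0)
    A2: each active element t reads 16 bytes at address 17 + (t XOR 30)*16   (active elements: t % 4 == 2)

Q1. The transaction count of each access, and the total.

A1: 2 transactions
A2: 4 transactions

Answer: 2,4; total 6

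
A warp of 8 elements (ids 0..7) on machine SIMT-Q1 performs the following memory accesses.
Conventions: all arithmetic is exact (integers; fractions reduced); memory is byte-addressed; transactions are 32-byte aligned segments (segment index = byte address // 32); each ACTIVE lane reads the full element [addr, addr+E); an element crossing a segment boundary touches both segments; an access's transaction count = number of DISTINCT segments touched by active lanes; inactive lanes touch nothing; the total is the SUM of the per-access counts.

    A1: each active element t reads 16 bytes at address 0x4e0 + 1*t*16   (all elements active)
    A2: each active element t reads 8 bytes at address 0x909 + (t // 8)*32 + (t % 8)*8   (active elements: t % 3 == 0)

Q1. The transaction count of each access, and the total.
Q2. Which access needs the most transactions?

A1: 4 transactions
A2: 3 transactions

Answer: 4,3; total 7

Answer: A1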